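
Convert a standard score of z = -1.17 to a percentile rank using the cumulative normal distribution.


CDF(z) = 0.5 * (1 + erf(z/sqrt(2)))
erf(-0.8273) = -0.758
CDF = 0.121
Percentile rank = 0.121 * 100 = 12.1

12.1


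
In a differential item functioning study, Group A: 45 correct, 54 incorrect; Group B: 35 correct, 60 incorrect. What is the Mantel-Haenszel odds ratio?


Odds_A = 45/54 = 0.8333
Odds_B = 35/60 = 0.5833
OR = Odds_A / Odds_B = 0.8333 / 0.5833
Exactly, OR = (45 * 60) / (54 * 35) = 2700 / 1890
OR = 1.4286

1.4286


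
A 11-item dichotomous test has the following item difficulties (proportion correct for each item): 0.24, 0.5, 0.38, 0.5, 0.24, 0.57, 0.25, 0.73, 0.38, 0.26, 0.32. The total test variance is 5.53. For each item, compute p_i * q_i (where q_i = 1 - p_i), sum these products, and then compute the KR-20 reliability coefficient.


For each item, compute p_i * q_i:
  Item 1: 0.24 * 0.76 = 0.1824
  Item 2: 0.5 * 0.5 = 0.25
  Item 3: 0.38 * 0.62 = 0.2356
  Item 4: 0.5 * 0.5 = 0.25
  Item 5: 0.24 * 0.76 = 0.1824
  Item 6: 0.57 * 0.43 = 0.2451
  Item 7: 0.25 * 0.75 = 0.1875
  Item 8: 0.73 * 0.27 = 0.1971
  Item 9: 0.38 * 0.62 = 0.2356
  Item 10: 0.26 * 0.74 = 0.1924
  Item 11: 0.32 * 0.68 = 0.2176
Sum(p_i * q_i) = 0.1824 + 0.25 + 0.2356 + 0.25 + 0.1824 + 0.2451 + 0.1875 + 0.1971 + 0.2356 + 0.1924 + 0.2176 = 2.3757
KR-20 = (k/(k-1)) * (1 - Sum(p_i*q_i) / Var_total)
= (11/10) * (1 - 2.3757/5.53)
= 1.1 * 0.5704
KR-20 = 0.6274

0.6274


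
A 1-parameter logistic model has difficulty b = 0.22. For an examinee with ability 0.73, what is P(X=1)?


theta - b = 0.73 - 0.22 = 0.51
exp(-(theta - b)) = exp(-0.51) = 0.6005
P = 1 / (1 + 0.6005)
P = 0.6248

0.6248


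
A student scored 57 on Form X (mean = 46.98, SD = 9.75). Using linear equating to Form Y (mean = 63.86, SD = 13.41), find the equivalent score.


slope = SD_Y / SD_X = 13.41 / 9.75 ~ 1.3754
intercept = mean_Y - slope * mean_X = 63.86 - (13.41 / 9.75) * 46.98 ~ -0.7556
Y = slope * X + intercept. To avoid rounding drift from the rounded slope/intercept, evaluate the equivalent form Y = mean_Y + SD_Y * (X - mean_X) / SD_X at full precision:
Y = 63.86 + 13.41 * (57 - 46.98) / 9.75
Y = 63.86 + 13.41 * 10.02 / 9.75
Y = 63.86 + 134.3682 / 9.75
Y = 63.86 + 13.7814
Y = 77.6414

77.6414


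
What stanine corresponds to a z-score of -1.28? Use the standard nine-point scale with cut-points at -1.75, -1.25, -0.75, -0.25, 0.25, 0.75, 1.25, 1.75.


Stanine boundaries: [-1.75, -1.25, -0.75, -0.25, 0.25, 0.75, 1.25, 1.75]
z = -1.28
Check each boundary:
  z >= -1.75 -> could be stanine 2
  z < -1.25
  z < -0.75
  z < -0.25
  z < 0.25
  z < 0.75
  z < 1.25
  z < 1.75
Highest qualifying boundary gives stanine = 2

2


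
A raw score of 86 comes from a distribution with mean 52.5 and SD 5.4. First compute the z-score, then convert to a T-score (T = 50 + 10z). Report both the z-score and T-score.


z = (X - mean) / SD = (86 - 52.5) / 5.4
z = 33.5 / 5.4
z = 6.2037
T-score = T = 50 + 10z
Carry z at full precision (z = 33.5 / 5.4) into the conversion:
T-score = 50 + 10 * (33.5 / 5.4) = 50 + 335 / 5.4
T-score = 50 + 62.037
T-score = 112.037

112.037


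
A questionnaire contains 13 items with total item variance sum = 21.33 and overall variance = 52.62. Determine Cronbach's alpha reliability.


alpha = (k/(k-1)) * (1 - sum(si^2)/s_total^2)
= (13/12) * (1 - 21.33/52.62)
alpha = 0.6442

0.6442


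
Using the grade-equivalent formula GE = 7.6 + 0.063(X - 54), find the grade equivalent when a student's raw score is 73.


raw - median = 73 - 54 = 19
slope * diff = 0.063 * 19 = 1.197
GE = 7.6 + 1.197
GE = 8.797

8.797


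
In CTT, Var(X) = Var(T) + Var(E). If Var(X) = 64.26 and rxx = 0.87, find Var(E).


var_true = rxx * var_obs = 0.87 * 64.26 = 55.9062
var_error = var_obs - var_true
var_error = 64.26 - 55.9062
var_error = 8.3538

8.3538


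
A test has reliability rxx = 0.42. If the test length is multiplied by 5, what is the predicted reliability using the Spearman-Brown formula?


r_new = (n * rxx) / (1 + (n-1) * rxx)
r_new = (5 * 0.42) / (1 + 4 * 0.42)
r_new = 2.1 / 2.68
r_new = 0.7836

0.7836


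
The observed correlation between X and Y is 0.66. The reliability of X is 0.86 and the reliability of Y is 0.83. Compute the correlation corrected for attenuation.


r_corrected = rxy / sqrt(rxx * ryy)
= 0.66 / sqrt(0.86 * 0.83)
= 0.66 / sqrt(0.7138)
= 0.66 / 0.844867
r_corrected = 0.7812

0.7812


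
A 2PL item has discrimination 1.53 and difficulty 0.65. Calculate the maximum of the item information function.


For 2PL, max info at theta = b = 0.65
I_max = a^2 / 4 = 1.53^2 / 4
= 2.3409 / 4
I_max = 0.5852

0.5852


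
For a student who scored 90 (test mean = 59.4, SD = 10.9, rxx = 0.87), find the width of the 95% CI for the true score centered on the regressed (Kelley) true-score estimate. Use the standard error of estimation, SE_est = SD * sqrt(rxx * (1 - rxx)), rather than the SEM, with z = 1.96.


True score estimate = 0.87*90 + 0.13*59.4 = 86.022
SE_est = SD * sqrt(rxx * (1 - rxx)) = 10.9 * sqrt(0.87 * 0.13) = 10.9 * sqrt(0.1131) = 3.665707
CI = T_est +/- z * SE_est, so width = 2 * z * SE_est = 2 * 1.96 * 3.665707
Width = 14.3696

14.3696


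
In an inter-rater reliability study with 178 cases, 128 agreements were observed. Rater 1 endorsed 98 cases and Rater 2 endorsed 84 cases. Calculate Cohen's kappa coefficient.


P_o = 128/178 = 0.719101
P_e = (98*84 + 80*94) / 31684 = 0.497159
kappa = (P_o - P_e) / (1 - P_e)
kappa = (0.719101 - 0.497159) / (1 - 0.497159)
kappa = 0.4414

0.4414


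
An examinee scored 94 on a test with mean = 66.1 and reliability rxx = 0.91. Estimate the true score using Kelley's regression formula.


T_est = rxx * X + (1 - rxx) * mean
T_est = 0.91 * 94 + 0.09 * 66.1
T_est = 85.54 + 5.949
T_est = 91.489

91.489


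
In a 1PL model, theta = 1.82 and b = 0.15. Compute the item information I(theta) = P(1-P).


P = 1/(1+exp(-(1.82-0.15))) = 0.8416
I = P*(1-P) = 0.8416 * 0.1584
I = 0.1333

0.1333


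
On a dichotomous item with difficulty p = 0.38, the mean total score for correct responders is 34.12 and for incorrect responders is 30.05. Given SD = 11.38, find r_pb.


q = 1 - p = 0.62
rpb = ((M1 - M0) / SD) * sqrt(p * q)
rpb = ((34.12 - 30.05) / 11.38) * sqrt(0.38 * 0.62)
rpb = 0.1736

0.1736


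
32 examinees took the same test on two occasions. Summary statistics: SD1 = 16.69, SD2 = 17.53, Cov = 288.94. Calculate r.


r = cov(X,Y) / (SD_X * SD_Y)
r = 288.94 / (16.69 * 17.53)
r = 288.94 / 292.5757
r = 0.9876

0.9876


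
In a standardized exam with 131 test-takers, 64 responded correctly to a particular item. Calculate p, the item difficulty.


Item difficulty p = number correct / total examinees
p = 64 / 131
p = 0.4885

0.4885


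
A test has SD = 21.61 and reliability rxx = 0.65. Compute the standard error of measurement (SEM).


SEM = SD * sqrt(1 - rxx)
SEM = 21.61 * sqrt(1 - 0.65)
SEM = 21.61 * sqrt(0.35) = 21.61 * 0.591608
SEM = 12.7846

12.7846


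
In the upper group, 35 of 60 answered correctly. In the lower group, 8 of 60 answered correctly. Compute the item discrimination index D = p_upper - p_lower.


p_upper = 35/60 = 0.5833
p_lower = 8/60 = 0.1333
D = 0.5833 - 0.1333 = 0.45

0.45


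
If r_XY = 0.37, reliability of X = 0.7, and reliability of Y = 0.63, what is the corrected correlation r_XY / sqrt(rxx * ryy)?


r_corrected = rxy / sqrt(rxx * ryy)
= 0.37 / sqrt(0.7 * 0.63)
= 0.37 / sqrt(0.441)
= 0.37 / 0.664078
r_corrected = 0.5572

0.5572


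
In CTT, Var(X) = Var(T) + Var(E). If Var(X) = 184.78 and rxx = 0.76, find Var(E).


var_true = rxx * var_obs = 0.76 * 184.78 = 140.4328
var_error = var_obs - var_true
var_error = 184.78 - 140.4328
var_error = 44.3472

44.3472


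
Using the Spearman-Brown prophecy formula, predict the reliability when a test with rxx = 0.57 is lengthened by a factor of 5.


r_new = (n * rxx) / (1 + (n-1) * rxx)
r_new = (5 * 0.57) / (1 + 4 * 0.57)
r_new = 2.85 / 3.28
r_new = 0.8689

0.8689


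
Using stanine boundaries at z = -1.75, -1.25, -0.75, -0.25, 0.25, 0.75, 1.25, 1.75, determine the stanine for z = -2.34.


Stanine boundaries: [-1.75, -1.25, -0.75, -0.25, 0.25, 0.75, 1.25, 1.75]
z = -2.34
Check each boundary:
  z < -1.75
  z < -1.25
  z < -0.75
  z < -0.25
  z < 0.25
  z < 0.75
  z < 1.25
  z < 1.75
Highest qualifying boundary gives stanine = 1

1


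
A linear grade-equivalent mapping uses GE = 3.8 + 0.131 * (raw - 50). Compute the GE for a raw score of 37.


raw - median = 37 - 50 = -13
slope * diff = 0.131 * -13 = -1.703
GE = 3.8 + -1.703
GE = 2.097

2.097


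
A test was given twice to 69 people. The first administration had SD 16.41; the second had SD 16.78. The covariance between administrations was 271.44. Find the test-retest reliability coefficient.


r = cov(X,Y) / (SD_X * SD_Y)
r = 271.44 / (16.41 * 16.78)
r = 271.44 / 275.3598
r = 0.9858

0.9858


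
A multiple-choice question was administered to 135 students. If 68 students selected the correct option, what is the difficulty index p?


Item difficulty p = number correct / total examinees
p = 68 / 135
p = 0.5037

0.5037


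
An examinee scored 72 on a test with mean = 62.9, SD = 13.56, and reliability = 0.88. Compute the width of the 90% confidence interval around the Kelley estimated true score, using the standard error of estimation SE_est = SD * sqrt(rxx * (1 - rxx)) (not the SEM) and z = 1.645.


True score estimate = 0.88*72 + 0.12*62.9 = 70.908
SE_est = SD * sqrt(rxx * (1 - rxx)) = 13.56 * sqrt(0.88 * 0.12) = 13.56 * sqrt(0.1056) = 4.406478
CI = T_est +/- z * SE_est, so width = 2 * z * SE_est = 2 * 1.645 * 4.406478
Width = 14.4973

14.4973


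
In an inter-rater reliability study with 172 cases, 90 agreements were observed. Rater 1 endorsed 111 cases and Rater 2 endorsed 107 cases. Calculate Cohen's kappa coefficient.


P_o = 90/172 = 0.523256
P_e = (111*107 + 61*65) / 29584 = 0.535492
kappa = (P_o - P_e) / (1 - P_e)
kappa = (0.523256 - 0.535492) / (1 - 0.535492)
kappa = -0.0263

-0.0263


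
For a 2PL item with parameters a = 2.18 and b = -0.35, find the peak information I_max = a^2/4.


For 2PL, max info at theta = b = -0.35
I_max = a^2 / 4 = 2.18^2 / 4
= 4.7524 / 4
I_max = 1.1881

1.1881


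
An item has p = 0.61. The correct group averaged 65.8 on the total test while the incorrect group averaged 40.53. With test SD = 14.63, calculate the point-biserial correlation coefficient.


q = 1 - p = 0.39
rpb = ((M1 - M0) / SD) * sqrt(p * q)
rpb = ((65.8 - 40.53) / 14.63) * sqrt(0.61 * 0.39)
rpb = 0.8425

0.8425


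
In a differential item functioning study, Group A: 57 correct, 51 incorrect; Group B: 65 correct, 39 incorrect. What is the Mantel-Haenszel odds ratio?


Odds_A = 57/51 = 1.1176
Odds_B = 65/39 = 1.6667
OR = Odds_A / Odds_B = 1.1176 / 1.6667
Exactly, OR = (57 * 39) / (51 * 65) = 2223 / 3315
OR = 0.6706

0.6706


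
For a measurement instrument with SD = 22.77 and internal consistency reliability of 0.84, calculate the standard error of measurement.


SEM = SD * sqrt(1 - rxx)
SEM = 22.77 * sqrt(1 - 0.84)
SEM = 22.77 * sqrt(0.16) = 22.77 * 0.4
SEM = 9.108

9.108


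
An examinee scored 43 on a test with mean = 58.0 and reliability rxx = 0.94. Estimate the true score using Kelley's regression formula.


T_est = rxx * X + (1 - rxx) * mean
T_est = 0.94 * 43 + 0.06 * 58.0
T_est = 40.42 + 3.48
T_est = 43.9

43.9


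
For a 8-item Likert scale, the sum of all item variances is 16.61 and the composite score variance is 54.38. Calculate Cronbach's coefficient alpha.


alpha = (k/(k-1)) * (1 - sum(si^2)/s_total^2)
= (8/7) * (1 - 16.61/54.38)
alpha = 0.7938

0.7938


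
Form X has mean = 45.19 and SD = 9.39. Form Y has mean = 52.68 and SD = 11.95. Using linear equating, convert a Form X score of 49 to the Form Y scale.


slope = SD_Y / SD_X = 11.95 / 9.39 ~ 1.2726
intercept = mean_Y - slope * mean_X = 52.68 - (11.95 / 9.39) * 45.19 ~ -4.8302
Y = slope * X + intercept. To avoid rounding drift from the rounded slope/intercept, evaluate the equivalent form Y = mean_Y + SD_Y * (X - mean_X) / SD_X at full precision:
Y = 52.68 + 11.95 * (49 - 45.19) / 9.39
Y = 52.68 + 11.95 * 3.81 / 9.39
Y = 52.68 + 45.5295 / 9.39
Y = 52.68 + 4.8487
Y = 57.5287

57.5287


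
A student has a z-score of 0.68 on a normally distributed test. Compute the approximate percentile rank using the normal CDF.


CDF(z) = 0.5 * (1 + erf(z/sqrt(2)))
erf(0.4808) = 0.5035
CDF = 0.7517
Percentile rank = 0.7517 * 100 = 75.17

75.17


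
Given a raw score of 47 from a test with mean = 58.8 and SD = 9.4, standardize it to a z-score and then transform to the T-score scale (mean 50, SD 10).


z = (X - mean) / SD = (47 - 58.8) / 9.4
z = -11.8 / 9.4
z = -1.2553
T-score = T = 50 + 10z
Carry z at full precision (z = -11.8 / 9.4) into the conversion:
T-score = 50 + 10 * (-11.8 / 9.4) = 50 + -118 / 9.4
T-score = 50 + -12.5532
T-score = 37.4468

37.4468


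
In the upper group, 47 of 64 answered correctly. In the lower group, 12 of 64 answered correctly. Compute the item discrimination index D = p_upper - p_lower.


p_upper = 47/64 = 0.7344
p_lower = 12/64 = 0.1875
D = 0.7344 - 0.1875 = 0.5469

0.5469


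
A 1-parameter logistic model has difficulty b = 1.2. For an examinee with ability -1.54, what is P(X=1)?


theta - b = -1.54 - 1.2 = -2.74
exp(-(theta - b)) = exp(2.74) = 15.487
P = 1 / (1 + 15.487)
P = 0.0607

0.0607


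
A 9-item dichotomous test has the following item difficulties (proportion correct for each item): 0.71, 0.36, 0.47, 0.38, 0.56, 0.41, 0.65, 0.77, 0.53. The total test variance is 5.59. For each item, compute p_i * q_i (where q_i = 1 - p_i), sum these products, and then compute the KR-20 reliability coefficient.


For each item, compute p_i * q_i:
  Item 1: 0.71 * 0.29 = 0.2059
  Item 2: 0.36 * 0.64 = 0.2304
  Item 3: 0.47 * 0.53 = 0.2491
  Item 4: 0.38 * 0.62 = 0.2356
  Item 5: 0.56 * 0.44 = 0.2464
  Item 6: 0.41 * 0.59 = 0.2419
  Item 7: 0.65 * 0.35 = 0.2275
  Item 8: 0.77 * 0.23 = 0.1771
  Item 9: 0.53 * 0.47 = 0.2491
Sum(p_i * q_i) = 0.2059 + 0.2304 + 0.2491 + 0.2356 + 0.2464 + 0.2419 + 0.2275 + 0.1771 + 0.2491 = 2.063
KR-20 = (k/(k-1)) * (1 - Sum(p_i*q_i) / Var_total)
= (9/8) * (1 - 2.063/5.59)
= 1.125 * 0.6309
KR-20 = 0.7098

0.7098


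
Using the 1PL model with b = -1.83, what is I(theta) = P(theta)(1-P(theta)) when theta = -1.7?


P = 1/(1+exp(-(-1.7--1.83))) = 0.5325
I = P*(1-P) = 0.5325 * 0.4675
I = 0.2489

0.2489


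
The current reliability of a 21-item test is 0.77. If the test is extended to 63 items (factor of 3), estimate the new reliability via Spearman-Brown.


r_new = (n * rxx) / (1 + (n-1) * rxx)
r_new = (3 * 0.77) / (1 + 2 * 0.77)
r_new = 2.31 / 2.54
r_new = 0.9094

0.9094


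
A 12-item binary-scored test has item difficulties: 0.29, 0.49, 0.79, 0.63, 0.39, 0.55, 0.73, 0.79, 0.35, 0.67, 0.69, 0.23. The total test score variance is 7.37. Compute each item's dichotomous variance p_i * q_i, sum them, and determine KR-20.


For each item, compute p_i * q_i:
  Item 1: 0.29 * 0.71 = 0.2059
  Item 2: 0.49 * 0.51 = 0.2499
  Item 3: 0.79 * 0.21 = 0.1659
  Item 4: 0.63 * 0.37 = 0.2331
  Item 5: 0.39 * 0.61 = 0.2379
  Item 6: 0.55 * 0.45 = 0.2475
  Item 7: 0.73 * 0.27 = 0.1971
  Item 8: 0.79 * 0.21 = 0.1659
  Item 9: 0.35 * 0.65 = 0.2275
  Item 10: 0.67 * 0.33 = 0.2211
  Item 11: 0.69 * 0.31 = 0.2139
  Item 12: 0.23 * 0.77 = 0.1771
Sum(p_i * q_i) = 0.2059 + 0.2499 + 0.1659 + 0.2331 + 0.2379 + 0.2475 + 0.1971 + 0.1659 + 0.2275 + 0.2211 + 0.2139 + 0.1771 = 2.5428
KR-20 = (k/(k-1)) * (1 - Sum(p_i*q_i) / Var_total)
= (12/11) * (1 - 2.5428/7.37)
= 1.0909 * 0.655
KR-20 = 0.7145

0.7145


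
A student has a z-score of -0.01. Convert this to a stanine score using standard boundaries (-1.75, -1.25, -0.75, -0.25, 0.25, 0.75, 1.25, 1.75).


Stanine boundaries: [-1.75, -1.25, -0.75, -0.25, 0.25, 0.75, 1.25, 1.75]
z = -0.01
Check each boundary:
  z >= -1.75 -> could be stanine 2
  z >= -1.25 -> could be stanine 3
  z >= -0.75 -> could be stanine 4
  z >= -0.25 -> could be stanine 5
  z < 0.25
  z < 0.75
  z < 1.25
  z < 1.75
Highest qualifying boundary gives stanine = 5

5


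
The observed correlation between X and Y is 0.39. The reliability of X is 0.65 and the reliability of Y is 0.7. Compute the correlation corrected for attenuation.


r_corrected = rxy / sqrt(rxx * ryy)
= 0.39 / sqrt(0.65 * 0.7)
= 0.39 / sqrt(0.455)
= 0.39 / 0.674537
r_corrected = 0.5782

0.5782


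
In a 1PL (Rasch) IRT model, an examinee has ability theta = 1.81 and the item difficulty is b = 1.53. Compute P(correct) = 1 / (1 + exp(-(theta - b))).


theta - b = 1.81 - 1.53 = 0.28
exp(-(theta - b)) = exp(-0.28) = 0.7558
P = 1 / (1 + 0.7558)
P = 0.5695

0.5695


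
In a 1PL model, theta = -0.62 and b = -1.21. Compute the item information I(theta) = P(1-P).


P = 1/(1+exp(-(-0.62--1.21))) = 0.6434
I = P*(1-P) = 0.6434 * 0.3566
I = 0.2294

0.2294


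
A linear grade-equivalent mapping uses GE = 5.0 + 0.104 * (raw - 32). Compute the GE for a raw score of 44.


raw - median = 44 - 32 = 12
slope * diff = 0.104 * 12 = 1.248
GE = 5.0 + 1.248
GE = 6.248

6.248


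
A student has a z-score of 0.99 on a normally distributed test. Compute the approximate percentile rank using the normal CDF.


CDF(z) = 0.5 * (1 + erf(z/sqrt(2)))
erf(0.7) = 0.6778
CDF = 0.8389
Percentile rank = 0.8389 * 100 = 83.89

83.89


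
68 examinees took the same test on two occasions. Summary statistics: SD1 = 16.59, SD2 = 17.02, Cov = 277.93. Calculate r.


r = cov(X,Y) / (SD_X * SD_Y)
r = 277.93 / (16.59 * 17.02)
r = 277.93 / 282.3618
r = 0.9843

0.9843


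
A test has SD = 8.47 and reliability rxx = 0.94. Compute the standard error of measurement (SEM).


SEM = SD * sqrt(1 - rxx)
SEM = 8.47 * sqrt(1 - 0.94)
SEM = 8.47 * sqrt(0.06) = 8.47 * 0.244949
SEM = 2.0747

2.0747


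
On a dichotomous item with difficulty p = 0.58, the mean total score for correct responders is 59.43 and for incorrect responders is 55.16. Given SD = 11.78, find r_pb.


q = 1 - p = 0.42
rpb = ((M1 - M0) / SD) * sqrt(p * q)
rpb = ((59.43 - 55.16) / 11.78) * sqrt(0.58 * 0.42)
rpb = 0.1789

0.1789


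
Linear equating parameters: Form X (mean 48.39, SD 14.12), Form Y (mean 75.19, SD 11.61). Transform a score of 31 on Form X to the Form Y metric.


slope = SD_Y / SD_X = 11.61 / 14.12 ~ 0.8222
intercept = mean_Y - slope * mean_X = 75.19 - (11.61 / 14.12) * 48.39 ~ 35.4019
Y = slope * X + intercept. To avoid rounding drift from the rounded slope/intercept, evaluate the equivalent form Y = mean_Y + SD_Y * (X - mean_X) / SD_X at full precision:
Y = 75.19 + 11.61 * (31 - 48.39) / 14.12
Y = 75.19 - 11.61 * 17.39 / 14.12
Y = 75.19 - 201.8979 / 14.12
Y = 75.19 - 14.2987
Y = 60.8913

60.8913


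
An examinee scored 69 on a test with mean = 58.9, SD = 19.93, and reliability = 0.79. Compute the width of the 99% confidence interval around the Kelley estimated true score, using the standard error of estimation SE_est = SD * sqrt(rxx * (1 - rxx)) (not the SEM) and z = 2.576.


True score estimate = 0.79*69 + 0.21*58.9 = 66.879
SE_est = SD * sqrt(rxx * (1 - rxx)) = 19.93 * sqrt(0.79 * 0.21) = 19.93 * sqrt(0.1659) = 8.117653
CI = T_est +/- z * SE_est, so width = 2 * z * SE_est = 2 * 2.576 * 8.117653
Width = 41.8221

41.8221


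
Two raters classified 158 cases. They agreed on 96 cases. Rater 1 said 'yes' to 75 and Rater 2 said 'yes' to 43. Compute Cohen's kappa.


P_o = 96/158 = 0.607595
P_e = (75*43 + 83*115) / 24964 = 0.511537
kappa = (P_o - P_e) / (1 - P_e)
kappa = (0.607595 - 0.511537) / (1 - 0.511537)
kappa = 0.1967

0.1967


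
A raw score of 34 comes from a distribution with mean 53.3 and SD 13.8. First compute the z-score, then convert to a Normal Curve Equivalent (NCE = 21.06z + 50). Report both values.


z = (X - mean) / SD = (34 - 53.3) / 13.8
z = -19.3 / 13.8
z = -1.3986
NCE = NCE = 21.06z + 50
Carry z at full precision (z = -19.3 / 13.8) into the conversion:
NCE = 21.06 * (-19.3 / 13.8) + 50 = -406.458 / 13.8 + 50
NCE = -29.4535 + 50
NCE = 20.5465

20.5465


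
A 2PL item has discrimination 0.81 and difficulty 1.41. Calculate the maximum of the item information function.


For 2PL, max info at theta = b = 1.41
I_max = a^2 / 4 = 0.81^2 / 4
= 0.6561 / 4
I_max = 0.164

0.164


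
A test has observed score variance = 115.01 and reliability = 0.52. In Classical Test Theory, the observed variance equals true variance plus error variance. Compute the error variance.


var_true = rxx * var_obs = 0.52 * 115.01 = 59.8052
var_error = var_obs - var_true
var_error = 115.01 - 59.8052
var_error = 55.2048

55.2048


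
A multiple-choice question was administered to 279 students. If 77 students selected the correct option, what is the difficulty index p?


Item difficulty p = number correct / total examinees
p = 77 / 279
p = 0.276

0.276


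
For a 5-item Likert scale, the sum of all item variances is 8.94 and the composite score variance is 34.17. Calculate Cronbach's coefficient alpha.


alpha = (k/(k-1)) * (1 - sum(si^2)/s_total^2)
= (5/4) * (1 - 8.94/34.17)
alpha = 0.923

0.923


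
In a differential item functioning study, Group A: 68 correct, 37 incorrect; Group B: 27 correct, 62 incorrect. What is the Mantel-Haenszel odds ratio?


Odds_A = 68/37 = 1.8378
Odds_B = 27/62 = 0.4355
OR = Odds_A / Odds_B = 1.8378 / 0.4355
Exactly, OR = (68 * 62) / (37 * 27) = 4216 / 999
OR = 4.2202

4.2202


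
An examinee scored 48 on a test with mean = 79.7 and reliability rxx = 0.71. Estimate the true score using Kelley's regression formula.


T_est = rxx * X + (1 - rxx) * mean
T_est = 0.71 * 48 + 0.29 * 79.7
T_est = 34.08 + 23.113
T_est = 57.193

57.193


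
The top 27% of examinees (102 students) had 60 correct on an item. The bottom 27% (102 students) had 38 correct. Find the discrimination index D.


p_upper = 60/102 = 0.5882
p_lower = 38/102 = 0.3725
D = 0.5882 - 0.3725 = 0.2157

0.2157


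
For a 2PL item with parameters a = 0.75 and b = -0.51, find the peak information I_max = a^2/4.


For 2PL, max info at theta = b = -0.51
I_max = a^2 / 4 = 0.75^2 / 4
= 0.5625 / 4
I_max = 0.1406

0.1406


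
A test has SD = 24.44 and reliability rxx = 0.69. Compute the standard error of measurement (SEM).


SEM = SD * sqrt(1 - rxx)
SEM = 24.44 * sqrt(1 - 0.69)
SEM = 24.44 * sqrt(0.31) = 24.44 * 0.556776
SEM = 13.6076

13.6076


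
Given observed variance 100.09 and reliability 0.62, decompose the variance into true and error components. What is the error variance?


var_true = rxx * var_obs = 0.62 * 100.09 = 62.0558
var_error = var_obs - var_true
var_error = 100.09 - 62.0558
var_error = 38.0342

38.0342


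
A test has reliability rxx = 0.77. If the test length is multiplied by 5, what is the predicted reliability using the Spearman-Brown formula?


r_new = (n * rxx) / (1 + (n-1) * rxx)
r_new = (5 * 0.77) / (1 + 4 * 0.77)
r_new = 3.85 / 4.08
r_new = 0.9436

0.9436


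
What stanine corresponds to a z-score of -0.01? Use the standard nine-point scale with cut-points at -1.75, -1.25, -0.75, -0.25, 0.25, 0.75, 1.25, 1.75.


Stanine boundaries: [-1.75, -1.25, -0.75, -0.25, 0.25, 0.75, 1.25, 1.75]
z = -0.01
Check each boundary:
  z >= -1.75 -> could be stanine 2
  z >= -1.25 -> could be stanine 3
  z >= -0.75 -> could be stanine 4
  z >= -0.25 -> could be stanine 5
  z < 0.25
  z < 0.75
  z < 1.25
  z < 1.75
Highest qualifying boundary gives stanine = 5

5


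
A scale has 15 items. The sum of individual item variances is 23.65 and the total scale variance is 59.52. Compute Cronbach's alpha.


alpha = (k/(k-1)) * (1 - sum(si^2)/s_total^2)
= (15/14) * (1 - 23.65/59.52)
alpha = 0.6457

0.6457


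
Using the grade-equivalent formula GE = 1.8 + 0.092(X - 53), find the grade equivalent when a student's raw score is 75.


raw - median = 75 - 53 = 22
slope * diff = 0.092 * 22 = 2.024
GE = 1.8 + 2.024
GE = 3.824

3.824


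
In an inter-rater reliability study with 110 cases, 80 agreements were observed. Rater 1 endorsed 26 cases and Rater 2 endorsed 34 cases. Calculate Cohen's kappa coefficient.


P_o = 80/110 = 0.727273
P_e = (26*34 + 84*76) / 12100 = 0.600661
kappa = (P_o - P_e) / (1 - P_e)
kappa = (0.727273 - 0.600661) / (1 - 0.600661)
kappa = 0.3171

0.3171


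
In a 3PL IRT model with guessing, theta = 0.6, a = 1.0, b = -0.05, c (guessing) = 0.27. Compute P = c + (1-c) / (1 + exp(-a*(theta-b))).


logit = 1.0*(0.6 - -0.05) = 0.65
P* = 1/(1 + exp(-0.65)) = 0.657
P = 0.27 + (1 - 0.27) * 0.657
P = 0.7496

0.7496


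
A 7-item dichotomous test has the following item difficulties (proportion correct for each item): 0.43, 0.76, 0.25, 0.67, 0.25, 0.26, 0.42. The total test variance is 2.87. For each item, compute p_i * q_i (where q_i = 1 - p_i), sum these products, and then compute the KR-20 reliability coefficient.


For each item, compute p_i * q_i:
  Item 1: 0.43 * 0.57 = 0.2451
  Item 2: 0.76 * 0.24 = 0.1824
  Item 3: 0.25 * 0.75 = 0.1875
  Item 4: 0.67 * 0.33 = 0.2211
  Item 5: 0.25 * 0.75 = 0.1875
  Item 6: 0.26 * 0.74 = 0.1924
  Item 7: 0.42 * 0.58 = 0.2436
Sum(p_i * q_i) = 0.2451 + 0.1824 + 0.1875 + 0.2211 + 0.1875 + 0.1924 + 0.2436 = 1.4596
KR-20 = (k/(k-1)) * (1 - Sum(p_i*q_i) / Var_total)
= (7/6) * (1 - 1.4596/2.87)
= 1.1667 * 0.4914
KR-20 = 0.5733

0.5733


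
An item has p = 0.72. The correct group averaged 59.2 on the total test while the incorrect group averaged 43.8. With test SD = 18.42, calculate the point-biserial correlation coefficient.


q = 1 - p = 0.28
rpb = ((M1 - M0) / SD) * sqrt(p * q)
rpb = ((59.2 - 43.8) / 18.42) * sqrt(0.72 * 0.28)
rpb = 0.3754

0.3754


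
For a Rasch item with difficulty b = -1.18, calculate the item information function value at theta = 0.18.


P = 1/(1+exp(-(0.18--1.18))) = 0.7958
I = P*(1-P) = 0.7958 * 0.2042
I = 0.1625

0.1625


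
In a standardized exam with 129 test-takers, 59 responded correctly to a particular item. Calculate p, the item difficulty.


Item difficulty p = number correct / total examinees
p = 59 / 129
p = 0.4574

0.4574


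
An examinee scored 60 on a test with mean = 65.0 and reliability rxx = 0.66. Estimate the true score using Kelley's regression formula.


T_est = rxx * X + (1 - rxx) * mean
T_est = 0.66 * 60 + 0.34 * 65.0
T_est = 39.6 + 22.1
T_est = 61.7

61.7


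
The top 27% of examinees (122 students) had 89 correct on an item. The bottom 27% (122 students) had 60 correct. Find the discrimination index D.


p_upper = 89/122 = 0.7295
p_lower = 60/122 = 0.4918
D = 0.7295 - 0.4918 = 0.2377

0.2377


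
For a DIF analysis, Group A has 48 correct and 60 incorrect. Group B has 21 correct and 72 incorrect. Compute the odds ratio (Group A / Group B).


Odds_A = 48/60 = 0.8
Odds_B = 21/72 = 0.2917
OR = Odds_A / Odds_B = 0.8 / 0.2917
Exactly, OR = (48 * 72) / (60 * 21) = 3456 / 1260
OR = 2.7429

2.7429


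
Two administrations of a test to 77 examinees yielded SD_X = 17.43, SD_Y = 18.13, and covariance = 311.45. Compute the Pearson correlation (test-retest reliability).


r = cov(X,Y) / (SD_X * SD_Y)
r = 311.45 / (17.43 * 18.13)
r = 311.45 / 316.0059
r = 0.9856

0.9856


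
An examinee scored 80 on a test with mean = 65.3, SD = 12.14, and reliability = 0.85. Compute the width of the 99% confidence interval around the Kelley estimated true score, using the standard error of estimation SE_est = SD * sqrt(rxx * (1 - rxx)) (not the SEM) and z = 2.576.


True score estimate = 0.85*80 + 0.15*65.3 = 77.795
SE_est = SD * sqrt(rxx * (1 - rxx)) = 12.14 * sqrt(0.85 * 0.15) = 12.14 * sqrt(0.1275) = 4.334847
CI = T_est +/- z * SE_est, so width = 2 * z * SE_est = 2 * 2.576 * 4.334847
Width = 22.3331

22.3331


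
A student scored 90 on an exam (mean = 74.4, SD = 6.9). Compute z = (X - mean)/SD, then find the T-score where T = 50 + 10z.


z = (X - mean) / SD = (90 - 74.4) / 6.9
z = 15.6 / 6.9
z = 2.2609
T-score = T = 50 + 10z
Carry z at full precision (z = 15.6 / 6.9) into the conversion:
T-score = 50 + 10 * (15.6 / 6.9) = 50 + 156 / 6.9
T-score = 50 + 22.6087
T-score = 72.6087

72.6087


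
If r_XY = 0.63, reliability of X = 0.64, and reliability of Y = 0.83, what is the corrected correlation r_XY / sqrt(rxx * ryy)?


r_corrected = rxy / sqrt(rxx * ryy)
= 0.63 / sqrt(0.64 * 0.83)
= 0.63 / sqrt(0.5312)
= 0.63 / 0.728835
r_corrected = 0.8644

0.8644


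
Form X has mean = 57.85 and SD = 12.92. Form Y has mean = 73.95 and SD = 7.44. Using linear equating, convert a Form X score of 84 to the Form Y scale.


slope = SD_Y / SD_X = 7.44 / 12.92 ~ 0.5759
intercept = mean_Y - slope * mean_X = 73.95 - (7.44 / 12.92) * 57.85 ~ 40.637
Y = slope * X + intercept. To avoid rounding drift from the rounded slope/intercept, evaluate the equivalent form Y = mean_Y + SD_Y * (X - mean_X) / SD_X at full precision:
Y = 73.95 + 7.44 * (84 - 57.85) / 12.92
Y = 73.95 + 7.44 * 26.15 / 12.92
Y = 73.95 + 194.556 / 12.92
Y = 73.95 + 15.0585
Y = 89.0085

89.0085


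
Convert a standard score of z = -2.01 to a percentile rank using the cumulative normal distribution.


CDF(z) = 0.5 * (1 + erf(z/sqrt(2)))
erf(-1.4213) = -0.9556
CDF = 0.0222
Percentile rank = 0.0222 * 100 = 2.22

2.22


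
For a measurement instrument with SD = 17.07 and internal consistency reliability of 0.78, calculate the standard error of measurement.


SEM = SD * sqrt(1 - rxx)
SEM = 17.07 * sqrt(1 - 0.78)
SEM = 17.07 * sqrt(0.22) = 17.07 * 0.469042
SEM = 8.0065

8.0065


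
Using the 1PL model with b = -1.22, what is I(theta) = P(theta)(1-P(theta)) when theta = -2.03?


P = 1/(1+exp(-(-2.03--1.22))) = 0.3079
I = P*(1-P) = 0.3079 * 0.6921
I = 0.2131

0.2131


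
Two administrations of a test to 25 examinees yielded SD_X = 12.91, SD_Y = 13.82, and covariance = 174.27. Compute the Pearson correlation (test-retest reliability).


r = cov(X,Y) / (SD_X * SD_Y)
r = 174.27 / (12.91 * 13.82)
r = 174.27 / 178.4162
r = 0.9768

0.9768


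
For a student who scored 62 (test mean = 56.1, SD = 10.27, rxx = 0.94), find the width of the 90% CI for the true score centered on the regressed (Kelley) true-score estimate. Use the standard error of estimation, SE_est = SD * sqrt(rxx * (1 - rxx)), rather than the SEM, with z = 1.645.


True score estimate = 0.94*62 + 0.06*56.1 = 61.646
SE_est = SD * sqrt(rxx * (1 - rxx)) = 10.27 * sqrt(0.94 * 0.06) = 10.27 * sqrt(0.0564) = 2.43899
CI = T_est +/- z * SE_est, so width = 2 * z * SE_est = 2 * 1.645 * 2.43899
Width = 8.0243

8.0243


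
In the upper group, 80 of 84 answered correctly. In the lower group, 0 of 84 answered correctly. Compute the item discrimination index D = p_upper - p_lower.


p_upper = 80/84 = 0.9524
p_lower = 0/84 = 0.0
D = 0.9524 - 0.0 = 0.9524

0.9524


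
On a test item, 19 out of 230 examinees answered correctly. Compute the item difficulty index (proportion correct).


Item difficulty p = number correct / total examinees
p = 19 / 230
p = 0.0826

0.0826


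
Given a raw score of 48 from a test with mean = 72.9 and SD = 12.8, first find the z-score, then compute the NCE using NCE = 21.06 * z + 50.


z = (X - mean) / SD = (48 - 72.9) / 12.8
z = -24.9 / 12.8
z = -1.9453
NCE = NCE = 21.06z + 50
Carry z at full precision (z = -24.9 / 12.8) into the conversion:
NCE = 21.06 * (-24.9 / 12.8) + 50 = -524.394 / 12.8 + 50
NCE = -40.9683 + 50
NCE = 9.0317

9.0317


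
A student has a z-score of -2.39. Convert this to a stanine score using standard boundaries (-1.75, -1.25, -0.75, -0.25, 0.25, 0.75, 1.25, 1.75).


Stanine boundaries: [-1.75, -1.25, -0.75, -0.25, 0.25, 0.75, 1.25, 1.75]
z = -2.39
Check each boundary:
  z < -1.75
  z < -1.25
  z < -0.75
  z < -0.25
  z < 0.25
  z < 0.75
  z < 1.25
  z < 1.75
Highest qualifying boundary gives stanine = 1

1


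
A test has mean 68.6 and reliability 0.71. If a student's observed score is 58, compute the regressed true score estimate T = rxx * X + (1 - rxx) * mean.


T_est = rxx * X + (1 - rxx) * mean
T_est = 0.71 * 58 + 0.29 * 68.6
T_est = 41.18 + 19.894
T_est = 61.074

61.074


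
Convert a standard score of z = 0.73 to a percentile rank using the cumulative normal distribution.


CDF(z) = 0.5 * (1 + erf(z/sqrt(2)))
erf(0.5162) = 0.5346
CDF = 0.7673
Percentile rank = 0.7673 * 100 = 76.73

76.73


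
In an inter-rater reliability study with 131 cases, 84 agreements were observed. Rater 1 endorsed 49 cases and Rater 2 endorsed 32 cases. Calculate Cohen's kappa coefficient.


P_o = 84/131 = 0.641221
P_e = (49*32 + 82*99) / 17161 = 0.564419
kappa = (P_o - P_e) / (1 - P_e)
kappa = (0.641221 - 0.564419) / (1 - 0.564419)
kappa = 0.1763

0.1763


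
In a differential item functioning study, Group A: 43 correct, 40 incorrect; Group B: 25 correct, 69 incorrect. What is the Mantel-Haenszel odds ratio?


Odds_A = 43/40 = 1.075
Odds_B = 25/69 = 0.3623
OR = Odds_A / Odds_B = 1.075 / 0.3623
Exactly, OR = (43 * 69) / (40 * 25) = 2967 / 1000
OR = 2.967

2.967


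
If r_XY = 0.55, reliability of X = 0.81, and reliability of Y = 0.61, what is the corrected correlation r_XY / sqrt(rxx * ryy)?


r_corrected = rxy / sqrt(rxx * ryy)
= 0.55 / sqrt(0.81 * 0.61)
= 0.55 / sqrt(0.4941)
= 0.55 / 0.702922
r_corrected = 0.7824

0.7824


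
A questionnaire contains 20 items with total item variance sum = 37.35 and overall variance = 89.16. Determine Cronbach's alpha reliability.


alpha = (k/(k-1)) * (1 - sum(si^2)/s_total^2)
= (20/19) * (1 - 37.35/89.16)
alpha = 0.6117

0.6117


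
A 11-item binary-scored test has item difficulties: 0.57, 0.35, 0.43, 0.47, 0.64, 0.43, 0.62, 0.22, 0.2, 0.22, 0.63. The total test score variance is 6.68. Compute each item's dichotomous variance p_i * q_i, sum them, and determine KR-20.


For each item, compute p_i * q_i:
  Item 1: 0.57 * 0.43 = 0.2451
  Item 2: 0.35 * 0.65 = 0.2275
  Item 3: 0.43 * 0.57 = 0.2451
  Item 4: 0.47 * 0.53 = 0.2491
  Item 5: 0.64 * 0.36 = 0.2304
  Item 6: 0.43 * 0.57 = 0.2451
  Item 7: 0.62 * 0.38 = 0.2356
  Item 8: 0.22 * 0.78 = 0.1716
  Item 9: 0.2 * 0.8 = 0.16
  Item 10: 0.22 * 0.78 = 0.1716
  Item 11: 0.63 * 0.37 = 0.2331
Sum(p_i * q_i) = 0.2451 + 0.2275 + 0.2451 + 0.2491 + 0.2304 + 0.2451 + 0.2356 + 0.1716 + 0.16 + 0.1716 + 0.2331 = 2.4142
KR-20 = (k/(k-1)) * (1 - Sum(p_i*q_i) / Var_total)
= (11/10) * (1 - 2.4142/6.68)
= 1.1 * 0.6386
KR-20 = 0.7025

0.7025


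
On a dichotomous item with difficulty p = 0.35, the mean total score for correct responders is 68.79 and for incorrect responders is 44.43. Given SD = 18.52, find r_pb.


q = 1 - p = 0.65
rpb = ((M1 - M0) / SD) * sqrt(p * q)
rpb = ((68.79 - 44.43) / 18.52) * sqrt(0.35 * 0.65)
rpb = 0.6274

0.6274


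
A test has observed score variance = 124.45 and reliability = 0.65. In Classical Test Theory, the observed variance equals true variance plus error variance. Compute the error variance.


var_true = rxx * var_obs = 0.65 * 124.45 = 80.8925
var_error = var_obs - var_true
var_error = 124.45 - 80.8925
var_error = 43.5575

43.5575


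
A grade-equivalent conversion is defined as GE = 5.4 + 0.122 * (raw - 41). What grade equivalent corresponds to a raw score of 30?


raw - median = 30 - 41 = -11
slope * diff = 0.122 * -11 = -1.342
GE = 5.4 + -1.342
GE = 4.058

4.058


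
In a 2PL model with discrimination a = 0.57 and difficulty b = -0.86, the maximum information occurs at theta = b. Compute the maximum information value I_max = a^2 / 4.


For 2PL, max info at theta = b = -0.86
I_max = a^2 / 4 = 0.57^2 / 4
= 0.3249 / 4
I_max = 0.0812

0.0812


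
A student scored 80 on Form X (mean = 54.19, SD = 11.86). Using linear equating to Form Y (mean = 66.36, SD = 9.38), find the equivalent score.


slope = SD_Y / SD_X = 9.38 / 11.86 ~ 0.7909
intercept = mean_Y - slope * mean_X = 66.36 - (9.38 / 11.86) * 54.19 ~ 23.5015
Y = slope * X + intercept. To avoid rounding drift from the rounded slope/intercept, evaluate the equivalent form Y = mean_Y + SD_Y * (X - mean_X) / SD_X at full precision:
Y = 66.36 + 9.38 * (80 - 54.19) / 11.86
Y = 66.36 + 9.38 * 25.81 / 11.86
Y = 66.36 + 242.0978 / 11.86
Y = 66.36 + 20.413
Y = 86.773

86.773


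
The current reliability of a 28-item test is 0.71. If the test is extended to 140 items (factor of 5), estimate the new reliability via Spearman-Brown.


r_new = (n * rxx) / (1 + (n-1) * rxx)
r_new = (5 * 0.71) / (1 + 4 * 0.71)
r_new = 3.55 / 3.84
r_new = 0.9245

0.9245


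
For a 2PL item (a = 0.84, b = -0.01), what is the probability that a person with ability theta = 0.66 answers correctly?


a*(theta - b) = 0.84 * (0.66 - -0.01) = 0.5628
exp(-0.5628) = 0.5696
P = 1 / (1 + 0.5696)
P = 0.6371

0.6371


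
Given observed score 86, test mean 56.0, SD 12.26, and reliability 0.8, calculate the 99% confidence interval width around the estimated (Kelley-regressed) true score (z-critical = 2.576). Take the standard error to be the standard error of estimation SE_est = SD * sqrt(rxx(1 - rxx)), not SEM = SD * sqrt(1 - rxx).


True score estimate = 0.8*86 + 0.2*56.0 = 80.0
SE_est = SD * sqrt(rxx * (1 - rxx)) = 12.26 * sqrt(0.8 * 0.2) = 12.26 * sqrt(0.16) = 4.904
CI = T_est +/- z * SE_est, so width = 2 * z * SE_est = 2 * 2.576 * 4.904
Width = 25.2654

25.2654


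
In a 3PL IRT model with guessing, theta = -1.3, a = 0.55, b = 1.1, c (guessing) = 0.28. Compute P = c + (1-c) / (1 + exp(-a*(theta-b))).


logit = 0.55*(-1.3 - 1.1) = -1.32
P* = 1/(1 + exp(--1.32)) = 0.2108
P = 0.28 + (1 - 0.28) * 0.2108
P = 0.4318

0.4318


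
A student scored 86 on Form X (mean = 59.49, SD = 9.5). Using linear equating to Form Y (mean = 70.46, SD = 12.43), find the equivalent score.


slope = SD_Y / SD_X = 12.43 / 9.5 ~ 1.3084
intercept = mean_Y - slope * mean_X = 70.46 - (12.43 / 9.5) * 59.49 ~ -7.378
Y = slope * X + intercept. To avoid rounding drift from the rounded slope/intercept, evaluate the equivalent form Y = mean_Y + SD_Y * (X - mean_X) / SD_X at full precision:
Y = 70.46 + 12.43 * (86 - 59.49) / 9.5
Y = 70.46 + 12.43 * 26.51 / 9.5
Y = 70.46 + 329.5193 / 9.5
Y = 70.46 + 34.6862
Y = 105.1462

105.1462


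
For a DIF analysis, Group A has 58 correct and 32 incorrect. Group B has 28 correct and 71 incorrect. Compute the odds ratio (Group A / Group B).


Odds_A = 58/32 = 1.8125
Odds_B = 28/71 = 0.3944
OR = Odds_A / Odds_B = 1.8125 / 0.3944
Exactly, OR = (58 * 71) / (32 * 28) = 4118 / 896
OR = 4.596

4.596


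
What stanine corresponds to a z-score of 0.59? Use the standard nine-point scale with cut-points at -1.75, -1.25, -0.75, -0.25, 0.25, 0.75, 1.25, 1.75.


Stanine boundaries: [-1.75, -1.25, -0.75, -0.25, 0.25, 0.75, 1.25, 1.75]
z = 0.59
Check each boundary:
  z >= -1.75 -> could be stanine 2
  z >= -1.25 -> could be stanine 3
  z >= -0.75 -> could be stanine 4
  z >= -0.25 -> could be stanine 5
  z >= 0.25 -> could be stanine 6
  z < 0.75
  z < 1.25
  z < 1.75
Highest qualifying boundary gives stanine = 6

6


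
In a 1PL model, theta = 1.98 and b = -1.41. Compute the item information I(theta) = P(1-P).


P = 1/(1+exp(-(1.98--1.41))) = 0.9674
I = P*(1-P) = 0.9674 * 0.0326
I = 0.0315

0.0315


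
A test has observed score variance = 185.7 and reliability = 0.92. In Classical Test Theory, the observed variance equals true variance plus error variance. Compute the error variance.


var_true = rxx * var_obs = 0.92 * 185.7 = 170.844
var_error = var_obs - var_true
var_error = 185.7 - 170.844
var_error = 14.856

14.856


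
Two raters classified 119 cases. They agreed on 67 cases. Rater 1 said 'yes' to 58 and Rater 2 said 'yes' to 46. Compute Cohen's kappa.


P_o = 67/119 = 0.563025
P_e = (58*46 + 61*73) / 14161 = 0.50286
kappa = (P_o - P_e) / (1 - P_e)
kappa = (0.563025 - 0.50286) / (1 - 0.50286)
kappa = 0.121

0.121


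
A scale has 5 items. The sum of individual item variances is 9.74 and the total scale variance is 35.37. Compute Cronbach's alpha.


alpha = (k/(k-1)) * (1 - sum(si^2)/s_total^2)
= (5/4) * (1 - 9.74/35.37)
alpha = 0.9058

0.9058
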